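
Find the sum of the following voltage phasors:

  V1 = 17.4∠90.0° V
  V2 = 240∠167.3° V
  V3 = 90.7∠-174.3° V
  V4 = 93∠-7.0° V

Step 1 — Convert each phasor to rectangular form:
  V1 = 17.4·(cos(90.0°) + j·sin(90.0°)) = 0 + j17.4 V
  V2 = 240·(cos(167.3°) + j·sin(167.3°)) = -234.1 + j52.76 V
  V3 = 90.7·(cos(-174.3°) + j·sin(-174.3°)) = -90.25 - j9.008 V
  V4 = 93·(cos(-7.0°) + j·sin(-7.0°)) = 92.31 - j11.33 V
Step 2 — Sum components: V_total = -232.1 + j49.82 V.
Step 3 — Convert to polar: |V_total| = 237.4 V, ∠V_total = 167.9°.

V_total = 237.4∠167.9° V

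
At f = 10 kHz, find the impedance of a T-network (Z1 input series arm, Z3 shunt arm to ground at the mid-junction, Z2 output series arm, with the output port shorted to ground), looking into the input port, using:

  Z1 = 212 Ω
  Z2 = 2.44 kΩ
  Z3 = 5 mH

Step 1 — Angular frequency: ω = 2π·f = 2π·1e+04 = 6.283e+04 rad/s.
Step 2 — Component impedances:
  Z1: Z = R = 212 Ω
  Z2: Z = R = 2440 Ω
  Z3: Z = jωL = j·6.283e+04·0.005 = 0 + j314.2 Ω
Step 3 — With the output port shorted to ground, the output series arm Z2 runs from the junction to ground; the shunt arm Z3 also runs from the junction to ground. They appear in parallel: Z3 || Z2 = 39.79 + j309 Ω.
Step 4 — Series with input arm Z1: Z_in = Z1 + (Z3 || Z2) = 251.8 + j309 Ω = 398.6∠50.8° Ω.

Z = 251.8 + j309 Ω = 398.6∠50.8° Ω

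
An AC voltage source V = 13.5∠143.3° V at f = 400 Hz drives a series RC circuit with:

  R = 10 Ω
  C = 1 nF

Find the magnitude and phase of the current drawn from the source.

Step 1 — Angular frequency: ω = 2π·f = 2π·400 = 2513 rad/s.
Step 2 — Component impedances:
  R: Z = R = 10 Ω
  C: Z = 1/(jωC) = -j/(ω·C) = 0 - j3.979e+05 Ω
Step 3 — Series combination: Z_total = R + C = 10 - j3.979e+05 Ω = 3.979e+05∠-90.0° Ω.
Step 4 — Source phasor: V = 13.5∠143.3° V = -10.82 + j8.068 V.
Step 5 — Ohm's law: I = V / Z_total = (-10.82 + j8.068) / (10 - j3.979e+05) = -2.028e-05 - j2.72e-05 A.
Step 6 — Convert to polar: |I| = 3.393e-05 A, ∠I = -126.7°.

I = 3.393e-05∠-126.7° A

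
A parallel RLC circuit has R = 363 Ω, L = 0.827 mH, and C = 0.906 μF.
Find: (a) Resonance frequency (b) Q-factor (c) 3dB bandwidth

Step 1 — Resonance: ω₀ = 1/√(LC) = 1/√(0.000827·9.06e-07) = 3.653e+04 rad/s.
Step 2 — f₀ = ω₀/(2π) = 5814 Hz.
Step 3 — Parallel Q: Q = R/(ω₀L) = 363/(3.653e+04·0.000827) = 12.01.
Step 4 — Bandwidth: Δω = ω₀/Q = 3041 rad/s; BW = Δω/(2π) = 483.9 Hz.

(a) f₀ = 5814 Hz  (b) Q = 12.01  (c) BW = 483.9 Hz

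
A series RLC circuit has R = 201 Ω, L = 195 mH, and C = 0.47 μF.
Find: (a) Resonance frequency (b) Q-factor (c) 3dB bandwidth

Step 1 — Resonance condition Im(Z)=0 gives ω₀ = 1/√(LC).
Step 2 — ω₀ = 1/√(0.195·4.7e-07) = 3303 rad/s.
Step 3 — f₀ = ω₀/(2π) = 525.7 Hz.
Step 4 — Series Q: Q = ω₀L/R = 3303·0.195/201 = 3.205.
Step 5 — 3dB bandwidth: Δω = ω₀/Q = 1031 rad/s; BW = Δω/(2π) = 164.1 Hz.

(a) f₀ = 525.7 Hz  (b) Q = 3.205  (c) BW = 164.1 Hz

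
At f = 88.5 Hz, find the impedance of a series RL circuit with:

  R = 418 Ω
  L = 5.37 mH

Step 1 — Angular frequency: ω = 2π·f = 2π·88.5 = 556.1 rad/s.
Step 2 — Component impedances:
  R: Z = R = 418 Ω
  L: Z = jωL = j·556.1·0.00537 = 0 + j2.986 Ω
Step 3 — Series combination: Z_total = R + L = 418 + j2.986 Ω = 418∠0.4° Ω.

Z = 418 + j2.986 Ω = 418∠0.4° Ω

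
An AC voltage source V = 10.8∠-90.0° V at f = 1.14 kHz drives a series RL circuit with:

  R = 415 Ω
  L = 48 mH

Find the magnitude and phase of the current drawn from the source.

Step 1 — Angular frequency: ω = 2π·f = 2π·1140 = 7163 rad/s.
Step 2 — Component impedances:
  R: Z = R = 415 Ω
  L: Z = jωL = j·7163·0.048 = 0 + j343.8 Ω
Step 3 — Series combination: Z_total = R + L = 415 + j343.8 Ω = 538.9∠39.6° Ω.
Step 4 — Source phasor: V = 10.8∠-90.0° V = 0 - j10.8 V.
Step 5 — Ohm's law: I = V / Z_total = (0 - j10.8) / (415 + j343.8) = -0.01279 - j0.01543 A.
Step 6 — Convert to polar: |I| = 0.02004 A, ∠I = -129.6°.

I = 0.02004∠-129.6° A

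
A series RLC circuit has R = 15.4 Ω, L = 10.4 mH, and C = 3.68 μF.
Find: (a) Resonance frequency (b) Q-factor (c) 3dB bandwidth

Step 1 — Resonance: ω₀ = 1/√(LC) = 1/√(0.0104·3.68e-06) = 5112 rad/s.
Step 2 — f₀ = ω₀/(2π) = 813.5 Hz.
Step 3 — Series Q: Q = ω₀L/R = 5112·0.0104/15.4 = 3.452.
Step 4 — Bandwidth: Δω = ω₀/Q = 1481 rad/s; BW = Δω/(2π) = 235.7 Hz.

(a) f₀ = 813.5 Hz  (b) Q = 3.452  (c) BW = 235.7 Hz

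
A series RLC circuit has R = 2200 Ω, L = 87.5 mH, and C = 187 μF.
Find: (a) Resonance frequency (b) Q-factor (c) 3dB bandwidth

Step 1 — Resonance: ω₀ = 1/√(LC) = 1/√(0.0875·0.000187) = 247.2 rad/s.
Step 2 — f₀ = ω₀/(2π) = 39.35 Hz.
Step 3 — Series Q: Q = ω₀L/R = 247.2·0.0875/2200 = 0.009832.
Step 4 — Bandwidth: Δω = ω₀/Q = 2.514e+04 rad/s; BW = Δω/(2π) = 4002 Hz.

(a) f₀ = 39.35 Hz  (b) Q = 0.009832  (c) BW = 4002 Hz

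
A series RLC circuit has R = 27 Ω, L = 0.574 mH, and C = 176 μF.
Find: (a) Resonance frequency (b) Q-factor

Step 1 — Resonance condition Im(Z)=0 gives ω₀ = 1/√(LC).
Step 2 — ω₀ = 1/√(0.000574·0.000176) = 3146 rad/s.
Step 3 — f₀ = ω₀/(2π) = 500.7 Hz.
Step 4 — Series Q: Q = ω₀L/R = 3146·0.000574/27 = 0.06689.

(a) f₀ = 500.7 Hz  (b) Q = 0.06689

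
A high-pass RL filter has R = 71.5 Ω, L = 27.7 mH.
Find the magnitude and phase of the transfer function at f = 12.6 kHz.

Step 1 — Angular frequency: ω = 2π·1.26e+04 = 7.917e+04 rad/s.
Step 2 — Transfer function: H(jω) = jωL/(R + jωL).
Step 3 — Numerator jωL = j·2193; denominator R + jωL = 71.5 + j2193.
Step 4 — H = 0.9989 + j0.03257.
Step 5 — Magnitude: |H| = 0.9995 (-0.0 dB); phase: φ = 1.9°.

|H| = 0.9995 (-0.0 dB), φ = 1.9°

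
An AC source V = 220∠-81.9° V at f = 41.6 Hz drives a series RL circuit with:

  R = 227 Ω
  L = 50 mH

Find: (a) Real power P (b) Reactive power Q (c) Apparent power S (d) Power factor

Step 1 — Angular frequency: ω = 2π·f = 2π·41.6 = 261.4 rad/s.
Step 2 — Component impedances:
  R: Z = R = 227 Ω
  L: Z = jωL = j·261.4·0.05 = 0 + j13.07 Ω
Step 3 — Series combination: Z_total = R + L = 227 + j13.07 Ω = 227.4∠3.3° Ω.
Step 4 — Source phasor: V = 220∠-81.9° V = 31 - j217.8 V.
Step 5 — Current: I = V / Z = 0.08105 - j0.9642 A = 0.9676∠-85.2° A.
Step 6 — Complex power: S = V·I* = 212.5 + j12.23 VA.
Step 7 — Real power: P = Re(S) = 212.5 W.
Step 8 — Reactive power: Q = Im(S) = 12.23 VAR.
Step 9 — Apparent power: |S| = 212.9 VA.
Step 10 — Power factor: PF = P/|S| = 0.9983 (lagging).

(a) P = 212.5 W  (b) Q = 12.23 VAR  (c) S = 212.9 VA  (d) PF = 0.9983 (lagging)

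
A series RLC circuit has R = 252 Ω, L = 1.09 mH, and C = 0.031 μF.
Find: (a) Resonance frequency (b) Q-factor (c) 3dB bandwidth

Step 1 — Resonance condition Im(Z)=0 gives ω₀ = 1/√(LC).
Step 2 — ω₀ = 1/√(0.00109·3.1e-08) = 1.72e+05 rad/s.
Step 3 — f₀ = ω₀/(2π) = 2.738e+04 Hz.
Step 4 — Series Q: Q = ω₀L/R = 1.72e+05·0.00109/252 = 0.7441.
Step 5 — 3dB bandwidth: Δω = ω₀/Q = 2.312e+05 rad/s; BW = Δω/(2π) = 3.68e+04 Hz.

(a) f₀ = 2.738e+04 Hz  (b) Q = 0.7441  (c) BW = 3.68e+04 Hz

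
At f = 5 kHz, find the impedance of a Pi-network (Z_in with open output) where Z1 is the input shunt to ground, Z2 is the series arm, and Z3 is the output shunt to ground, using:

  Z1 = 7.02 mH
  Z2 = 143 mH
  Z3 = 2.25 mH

Step 1 — Angular frequency: ω = 2π·f = 2π·5000 = 3.142e+04 rad/s.
Step 2 — Component impedances:
  Z1: Z = jωL = j·3.142e+04·0.00702 = 0 + j220.5 Ω
  Z2: Z = jωL = j·3.142e+04·0.143 = 0 + j4492 Ω
  Z3: Z = jωL = j·3.142e+04·0.00225 = 0 + j70.69 Ω
Step 3 — With open output, the series arm Z2 and the output shunt Z3 appear in series to ground: Z2 + Z3 = 0 + j4563 Ω.
Step 4 — Parallel with input shunt Z1: Z_in = Z1 || (Z2 + Z3) = 0 + j210.4 Ω = 210.4∠90.0° Ω.

Z = 0 + j210.4 Ω = 210.4∠90.0° Ω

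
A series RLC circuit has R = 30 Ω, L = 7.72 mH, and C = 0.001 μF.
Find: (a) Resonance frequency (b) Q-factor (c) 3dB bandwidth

Step 1 — Resonance: ω₀ = 1/√(LC) = 1/√(0.00772·1e-09) = 3.599e+05 rad/s.
Step 2 — f₀ = ω₀/(2π) = 5.728e+04 Hz.
Step 3 — Series Q: Q = ω₀L/R = 3.599e+05·0.00772/30 = 92.62.
Step 4 — Bandwidth: Δω = ω₀/Q = 3886 rad/s; BW = Δω/(2π) = 618.5 Hz.

(a) f₀ = 5.728e+04 Hz  (b) Q = 92.62  (c) BW = 618.5 Hz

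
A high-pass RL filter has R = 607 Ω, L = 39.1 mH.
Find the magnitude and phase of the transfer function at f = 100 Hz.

Step 1 — Angular frequency: ω = 2π·100 = 628.3 rad/s.
Step 2 — Transfer function: H(jω) = jωL/(R + jωL).
Step 3 — Numerator jωL = j·24.57; denominator R + jωL = 607 + j24.57.
Step 4 — H = 0.001635 + j0.04041.
Step 5 — Magnitude: |H| = 0.04044 (-27.9 dB); phase: φ = 87.7°.

|H| = 0.04044 (-27.9 dB), φ = 87.7°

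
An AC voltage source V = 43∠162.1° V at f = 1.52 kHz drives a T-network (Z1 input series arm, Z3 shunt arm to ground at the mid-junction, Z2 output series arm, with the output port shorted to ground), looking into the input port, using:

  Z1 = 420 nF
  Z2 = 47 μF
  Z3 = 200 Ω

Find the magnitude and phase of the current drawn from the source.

Step 1 — Angular frequency: ω = 2π·f = 2π·1520 = 9550 rad/s.
Step 2 — Component impedances:
  Z1: Z = 1/(jωC) = -j/(ω·C) = 0 - j249.3 Ω
  Z2: Z = 1/(jωC) = -j/(ω·C) = 0 - j2.228 Ω
  Z3: Z = R = 200 Ω
Step 3 — With the output port shorted to ground, the output series arm Z2 runs from the junction to ground; the shunt arm Z3 also runs from the junction to ground. They appear in parallel: Z3 || Z2 = 0.02481 - j2.228 Ω.
Step 4 — Series with input arm Z1: Z_in = Z1 + (Z3 || Z2) = 0.02481 - j251.5 Ω = 251.5∠-90.0° Ω.
Step 5 — Source phasor: V = 43∠162.1° V = -40.92 + j13.22 V.
Step 6 — Ohm's law: I = V / Z_total = (-40.92 + j13.22) / (0.02481 - j251.5) = -0.05256 - j0.1627 A.
Step 7 — Convert to polar: |I| = 0.171 A, ∠I = -107.9°.

I = 0.171∠-107.9° A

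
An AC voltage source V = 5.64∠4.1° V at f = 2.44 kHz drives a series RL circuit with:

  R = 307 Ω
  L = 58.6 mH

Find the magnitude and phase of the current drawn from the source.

Step 1 — Angular frequency: ω = 2π·f = 2π·2440 = 1.533e+04 rad/s.
Step 2 — Component impedances:
  R: Z = R = 307 Ω
  L: Z = jωL = j·1.533e+04·0.0586 = 0 + j898.4 Ω
Step 3 — Series combination: Z_total = R + L = 307 + j898.4 Ω = 949.4∠71.1° Ω.
Step 4 — Source phasor: V = 5.64∠4.1° V = 5.626 + j0.4032 V.
Step 5 — Ohm's law: I = V / Z_total = (5.626 + j0.4032) / (307 + j898.4) = 0.002318 - j0.00547 A.
Step 6 — Convert to polar: |I| = 0.005941 A, ∠I = -67.0°.

I = 0.005941∠-67.0° A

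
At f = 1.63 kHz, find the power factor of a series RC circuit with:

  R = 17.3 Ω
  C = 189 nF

Step 1 — Angular frequency: ω = 2π·f = 2π·1630 = 1.024e+04 rad/s.
Step 2 — Component impedances:
  R: Z = R = 17.3 Ω
  C: Z = 1/(jωC) = -j/(ω·C) = 0 - j516.6 Ω
Step 3 — Series combination: Z_total = R + C = 17.3 - j516.6 Ω = 516.9∠-88.1° Ω.
Step 4 — Power factor: PF = cos(φ) = Re(Z)/|Z| = 17.3/516.9 = 0.03347.
Step 5 — Type: Im(Z) = -516.6 ⇒ leading (phase φ = -88.1°).

PF = 0.03347 (leading, φ = -88.1°)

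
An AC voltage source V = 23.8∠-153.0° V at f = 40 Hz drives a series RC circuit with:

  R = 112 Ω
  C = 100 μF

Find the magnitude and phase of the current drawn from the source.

Step 1 — Angular frequency: ω = 2π·f = 2π·40 = 251.3 rad/s.
Step 2 — Component impedances:
  R: Z = R = 112 Ω
  C: Z = 1/(jωC) = -j/(ω·C) = 0 - j39.79 Ω
Step 3 — Series combination: Z_total = R + C = 112 - j39.79 Ω = 118.9∠-19.6° Ω.
Step 4 — Source phasor: V = 23.8∠-153.0° V = -21.21 - j10.8 V.
Step 5 — Ohm's law: I = V / Z_total = (-21.21 - j10.8) / (112 - j39.79) = -0.1377 - j0.1454 A.
Step 6 — Convert to polar: |I| = 0.2002 A, ∠I = -133.4°.

I = 0.2002∠-133.4° A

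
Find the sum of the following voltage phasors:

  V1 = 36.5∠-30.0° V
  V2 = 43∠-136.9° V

Step 1 — Convert each phasor to rectangular form:
  V1 = 36.5·(cos(-30.0°) + j·sin(-30.0°)) = 31.61 - j18.25 V
  V2 = 43·(cos(-136.9°) + j·sin(-136.9°)) = -31.4 - j29.38 V
Step 2 — Sum components: V_total = 0.2129 - j47.63 V.
Step 3 — Convert to polar: |V_total| = 47.63 V, ∠V_total = -89.7°.

V_total = 47.63∠-89.7° V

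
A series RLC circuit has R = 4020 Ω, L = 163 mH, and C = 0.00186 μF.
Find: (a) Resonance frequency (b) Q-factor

Step 1 — Resonance condition Im(Z)=0 gives ω₀ = 1/√(LC).
Step 2 — ω₀ = 1/√(0.163·1.86e-09) = 5.743e+04 rad/s.
Step 3 — f₀ = ω₀/(2π) = 9140 Hz.
Step 4 — Series Q: Q = ω₀L/R = 5.743e+04·0.163/4020 = 2.329.

(a) f₀ = 9140 Hz  (b) Q = 2.329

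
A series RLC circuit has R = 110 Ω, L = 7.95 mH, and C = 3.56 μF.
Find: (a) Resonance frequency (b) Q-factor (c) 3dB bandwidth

Step 1 — Resonance: ω₀ = 1/√(LC) = 1/√(0.00795·3.56e-06) = 5944 rad/s.
Step 2 — f₀ = ω₀/(2π) = 946 Hz.
Step 3 — Series Q: Q = ω₀L/R = 5944·0.00795/110 = 0.4296.
Step 4 — Bandwidth: Δω = ω₀/Q = 1.384e+04 rad/s; BW = Δω/(2π) = 2202 Hz.

(a) f₀ = 946 Hz  (b) Q = 0.4296  (c) BW = 2202 Hz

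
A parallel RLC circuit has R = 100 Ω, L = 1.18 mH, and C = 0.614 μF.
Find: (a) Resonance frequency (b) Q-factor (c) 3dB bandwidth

Step 1 — Resonance: ω₀ = 1/√(LC) = 1/√(0.00118·6.14e-07) = 3.715e+04 rad/s.
Step 2 — f₀ = ω₀/(2π) = 5913 Hz.
Step 3 — Parallel Q: Q = R/(ω₀L) = 100/(3.715e+04·0.00118) = 2.281.
Step 4 — Bandwidth: Δω = ω₀/Q = 1.629e+04 rad/s; BW = Δω/(2π) = 2592 Hz.

(a) f₀ = 5913 Hz  (b) Q = 2.281  (c) BW = 2592 Hz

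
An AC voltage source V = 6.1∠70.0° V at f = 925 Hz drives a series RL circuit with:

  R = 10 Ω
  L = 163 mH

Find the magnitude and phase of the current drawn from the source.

Step 1 — Angular frequency: ω = 2π·f = 2π·925 = 5812 rad/s.
Step 2 — Component impedances:
  R: Z = R = 10 Ω
  L: Z = jωL = j·5812·0.163 = 0 + j947.3 Ω
Step 3 — Series combination: Z_total = R + L = 10 + j947.3 Ω = 947.4∠89.4° Ω.
Step 4 — Source phasor: V = 6.1∠70.0° V = 2.086 + j5.732 V.
Step 5 — Ohm's law: I = V / Z_total = (2.086 + j5.732) / (10 + j947.3) = 0.006073 - j0.002138 A.
Step 6 — Convert to polar: |I| = 0.006439 A, ∠I = -19.4°.

I = 0.006439∠-19.4° A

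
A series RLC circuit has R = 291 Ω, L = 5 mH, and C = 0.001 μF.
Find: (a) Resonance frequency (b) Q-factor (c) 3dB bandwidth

Step 1 — Resonance: ω₀ = 1/√(LC) = 1/√(0.005·1e-09) = 4.472e+05 rad/s.
Step 2 — f₀ = ω₀/(2π) = 7.118e+04 Hz.
Step 3 — Series Q: Q = ω₀L/R = 4.472e+05·0.005/291 = 7.684.
Step 4 — Bandwidth: Δω = ω₀/Q = 5.82e+04 rad/s; BW = Δω/(2π) = 9263 Hz.

(a) f₀ = 7.118e+04 Hz  (b) Q = 7.684  (c) BW = 9263 Hz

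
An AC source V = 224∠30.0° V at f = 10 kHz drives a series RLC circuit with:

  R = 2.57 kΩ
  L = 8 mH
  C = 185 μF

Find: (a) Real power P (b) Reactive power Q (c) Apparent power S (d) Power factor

Step 1 — Angular frequency: ω = 2π·f = 2π·1e+04 = 6.283e+04 rad/s.
Step 2 — Component impedances:
  R: Z = R = 2570 Ω
  L: Z = jωL = j·6.283e+04·0.008 = 0 + j502.7 Ω
  C: Z = 1/(jωC) = -j/(ω·C) = 0 - j0.08603 Ω
Step 3 — Series combination: Z_total = R + L + C = 2570 + j502.6 Ω = 2619∠11.1° Ω.
Step 4 — Source phasor: V = 224∠30.0° V = 194 + j112 V.
Step 5 — Current: I = V / Z = 0.08091 + j0.02776 A = 0.08554∠18.9° A.
Step 6 — Complex power: S = V·I* = 18.8 + j3.677 VA.
Step 7 — Real power: P = Re(S) = 18.8 W.
Step 8 — Reactive power: Q = Im(S) = 3.677 VAR.
Step 9 — Apparent power: |S| = 19.16 VA.
Step 10 — Power factor: PF = P/|S| = 0.9814 (lagging).

(a) P = 18.8 W  (b) Q = 3.677 VAR  (c) S = 19.16 VA  (d) PF = 0.9814 (lagging)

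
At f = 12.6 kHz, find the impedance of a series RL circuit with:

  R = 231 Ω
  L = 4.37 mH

Step 1 — Angular frequency: ω = 2π·f = 2π·1.26e+04 = 7.917e+04 rad/s.
Step 2 — Component impedances:
  R: Z = R = 231 Ω
  L: Z = jωL = j·7.917e+04·0.00437 = 0 + j346 Ω
Step 3 — Series combination: Z_total = R + L = 231 + j346 Ω = 416∠56.3° Ω.

Z = 231 + j346 Ω = 416∠56.3° Ω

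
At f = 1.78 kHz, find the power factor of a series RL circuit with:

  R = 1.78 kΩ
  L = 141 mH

Step 1 — Angular frequency: ω = 2π·f = 2π·1780 = 1.118e+04 rad/s.
Step 2 — Component impedances:
  R: Z = R = 1780 Ω
  L: Z = jωL = j·1.118e+04·0.141 = 0 + j1577 Ω
Step 3 — Series combination: Z_total = R + L = 1780 + j1577 Ω = 2378∠41.5° Ω.
Step 4 — Power factor: PF = cos(φ) = Re(Z)/|Z| = 1780/2378 = 0.7485.
Step 5 — Type: Im(Z) = 1577 ⇒ lagging (phase φ = 41.5°).

PF = 0.7485 (lagging, φ = 41.5°)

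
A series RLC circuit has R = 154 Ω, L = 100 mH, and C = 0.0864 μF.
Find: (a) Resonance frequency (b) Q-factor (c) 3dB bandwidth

Step 1 — Resonance: ω₀ = 1/√(LC) = 1/√(0.1·8.64e-08) = 1.076e+04 rad/s.
Step 2 — f₀ = ω₀/(2π) = 1712 Hz.
Step 3 — Series Q: Q = ω₀L/R = 1.076e+04·0.1/154 = 6.986.
Step 4 — Bandwidth: Δω = ω₀/Q = 1540 rad/s; BW = Δω/(2π) = 245.1 Hz.

(a) f₀ = 1712 Hz  (b) Q = 6.986  (c) BW = 245.1 Hz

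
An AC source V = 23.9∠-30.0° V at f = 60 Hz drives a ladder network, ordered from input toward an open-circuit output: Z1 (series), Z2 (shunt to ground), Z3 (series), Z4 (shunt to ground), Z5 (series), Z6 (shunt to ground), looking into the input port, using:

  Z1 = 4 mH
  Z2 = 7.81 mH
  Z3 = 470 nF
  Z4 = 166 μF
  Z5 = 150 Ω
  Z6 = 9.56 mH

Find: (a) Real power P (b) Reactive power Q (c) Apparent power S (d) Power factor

Step 1 — Angular frequency: ω = 2π·f = 2π·60 = 377 rad/s.
Step 2 — Component impedances:
  Z1: Z = jωL = j·377·0.004 = 0 + j1.508 Ω
  Z2: Z = jωL = j·377·0.00781 = 0 + j2.944 Ω
  Z3: Z = 1/(jωC) = -j/(ω·C) = 0 - j5644 Ω
  Z4: Z = 1/(jωC) = -j/(ω·C) = 0 - j15.98 Ω
  Z5: Z = R = 150 Ω
  Z6: Z = jωL = j·377·0.00956 = 0 + j3.604 Ω
Step 3 — Ladder network (open output): work backward from the far end, alternating series and parallel combinations. Z_in = 4.581e-07 + j4.454 Ω = 4.454∠90.0° Ω.
Step 4 — Source phasor: V = 23.9∠-30.0° V = 20.7 - j11.95 V.
Step 5 — Current: I = V / Z = -2.683 - j4.647 A = 5.366∠-120.0° A.
Step 6 — Complex power: S = V·I* = 1.319e-05 + j128.3 VA.
Step 7 — Real power: P = Re(S) = 1.319e-05 W.
Step 8 — Reactive power: Q = Im(S) = 128.3 VAR.
Step 9 — Apparent power: |S| = 128.3 VA.
Step 10 — Power factor: PF = P/|S| = 1.028e-07 (lagging).

(a) P = 1.319e-05 W  (b) Q = 128.3 VAR  (c) S = 128.3 VA  (d) PF = 1.028e-07 (lagging)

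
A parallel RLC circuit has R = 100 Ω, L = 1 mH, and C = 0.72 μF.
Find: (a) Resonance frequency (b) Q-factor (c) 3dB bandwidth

Step 1 — Resonance: ω₀ = 1/√(LC) = 1/√(0.001·7.2e-07) = 3.727e+04 rad/s.
Step 2 — f₀ = ω₀/(2π) = 5931 Hz.
Step 3 — Parallel Q: Q = R/(ω₀L) = 100/(3.727e+04·0.001) = 2.683.
Step 4 — Bandwidth: Δω = ω₀/Q = 1.389e+04 rad/s; BW = Δω/(2π) = 2210 Hz.

(a) f₀ = 5931 Hz  (b) Q = 2.683  (c) BW = 2210 Hz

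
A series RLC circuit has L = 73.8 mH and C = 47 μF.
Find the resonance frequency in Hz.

Step 1 — Resonance condition Im(Z)=0 gives ω₀ = 1/√(LC).
Step 2 — ω₀ = 1/√(0.0738·4.7e-05) = 536.9 rad/s.
Step 3 — f₀ = ω₀/(2π) = 85.46 Hz.

f₀ = 85.46 Hz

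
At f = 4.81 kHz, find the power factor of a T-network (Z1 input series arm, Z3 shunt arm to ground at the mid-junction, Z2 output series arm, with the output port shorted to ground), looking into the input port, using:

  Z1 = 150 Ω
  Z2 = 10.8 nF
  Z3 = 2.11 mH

Step 1 — Angular frequency: ω = 2π·f = 2π·4810 = 3.022e+04 rad/s.
Step 2 — Component impedances:
  Z1: Z = R = 150 Ω
  Z2: Z = 1/(jωC) = -j/(ω·C) = 0 - j3064 Ω
  Z3: Z = jωL = j·3.022e+04·0.00211 = 0 + j63.77 Ω
Step 3 — With the output port shorted to ground, the output series arm Z2 runs from the junction to ground; the shunt arm Z3 also runs from the junction to ground. They appear in parallel: Z3 || Z2 = 0 + j65.12 Ω.
Step 4 — Series with input arm Z1: Z_in = Z1 + (Z3 || Z2) = 150 + j65.12 Ω = 163.5∠23.5° Ω.
Step 5 — Power factor: PF = cos(φ) = Re(Z)/|Z| = 150/163.53 = 0.9173.
Step 6 — Type: Im(Z) = 65.12 ⇒ lagging (phase φ = 23.5°).

PF = 0.9173 (lagging, φ = 23.5°)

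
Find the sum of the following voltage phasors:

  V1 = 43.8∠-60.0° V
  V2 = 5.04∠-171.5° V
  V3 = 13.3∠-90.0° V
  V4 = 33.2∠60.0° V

Step 1 — Convert each phasor to rectangular form:
  V1 = 43.8·(cos(-60.0°) + j·sin(-60.0°)) = 21.9 - j37.93 V
  V2 = 5.04·(cos(-171.5°) + j·sin(-171.5°)) = -4.985 - j0.745 V
  V3 = 13.3·(cos(-90.0°) + j·sin(-90.0°)) = 0 - j13.3 V
  V4 = 33.2·(cos(60.0°) + j·sin(60.0°)) = 16.6 + j28.75 V
Step 2 — Sum components: V_total = 33.52 - j23.22 V.
Step 3 — Convert to polar: |V_total| = 40.78 V, ∠V_total = -34.7°.

V_total = 40.78∠-34.7° V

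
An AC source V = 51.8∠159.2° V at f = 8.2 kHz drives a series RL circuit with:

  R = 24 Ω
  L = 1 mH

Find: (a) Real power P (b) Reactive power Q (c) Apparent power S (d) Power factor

Step 1 — Angular frequency: ω = 2π·f = 2π·8200 = 5.152e+04 rad/s.
Step 2 — Component impedances:
  R: Z = R = 24 Ω
  L: Z = jωL = j·5.152e+04·0.001 = 0 + j51.52 Ω
Step 3 — Series combination: Z_total = R + L = 24 + j51.52 Ω = 56.84∠65.0° Ω.
Step 4 — Source phasor: V = 51.8∠159.2° V = -48.42 + j18.39 V.
Step 5 — Current: I = V / Z = -0.06638 + j0.9089 A = 0.9114∠94.2° A.
Step 6 — Complex power: S = V·I* = 19.93 + j42.79 VA.
Step 7 — Real power: P = Re(S) = 19.93 W.
Step 8 — Reactive power: Q = Im(S) = 42.79 VAR.
Step 9 — Apparent power: |S| = 47.21 VA.
Step 10 — Power factor: PF = P/|S| = 0.4223 (lagging).

(a) P = 19.93 W  (b) Q = 42.79 VAR  (c) S = 47.21 VA  (d) PF = 0.4223 (lagging)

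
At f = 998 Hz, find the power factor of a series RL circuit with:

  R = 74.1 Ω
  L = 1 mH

Step 1 — Angular frequency: ω = 2π·f = 2π·998 = 6271 rad/s.
Step 2 — Component impedances:
  R: Z = R = 74.1 Ω
  L: Z = jωL = j·6271·0.001 = 0 + j6.271 Ω
Step 3 — Series combination: Z_total = R + L = 74.1 + j6.271 Ω = 74.36∠4.8° Ω.
Step 4 — Power factor: PF = cos(φ) = Re(Z)/|Z| = 74.1/74.365 = 0.9964.
Step 5 — Type: Im(Z) = 6.271 ⇒ lagging (phase φ = 4.8°).

PF = 0.9964 (lagging, φ = 4.8°)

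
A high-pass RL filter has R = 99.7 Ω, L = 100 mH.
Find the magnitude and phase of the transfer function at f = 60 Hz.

Step 1 — Angular frequency: ω = 2π·60 = 377 rad/s.
Step 2 — Transfer function: H(jω) = jωL/(R + jωL).
Step 3 — Numerator jωL = j·37.7; denominator R + jωL = 99.7 + j37.7.
Step 4 — H = 0.1251 + j0.3308.
Step 5 — Magnitude: |H| = 0.3537 (-9.0 dB); phase: φ = 69.3°.

|H| = 0.3537 (-9.0 dB), φ = 69.3°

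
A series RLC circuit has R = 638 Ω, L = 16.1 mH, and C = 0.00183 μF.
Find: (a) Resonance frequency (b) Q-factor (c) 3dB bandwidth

Step 1 — Resonance: ω₀ = 1/√(LC) = 1/√(0.0161·1.83e-09) = 1.842e+05 rad/s.
Step 2 — f₀ = ω₀/(2π) = 2.932e+04 Hz.
Step 3 — Series Q: Q = ω₀L/R = 1.842e+05·0.0161/638 = 4.649.
Step 4 — Bandwidth: Δω = ω₀/Q = 3.963e+04 rad/s; BW = Δω/(2π) = 6307 Hz.

(a) f₀ = 2.932e+04 Hz  (b) Q = 4.649  (c) BW = 6307 Hz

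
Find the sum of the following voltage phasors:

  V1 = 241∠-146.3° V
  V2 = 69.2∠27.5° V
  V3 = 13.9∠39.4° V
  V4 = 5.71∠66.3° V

Step 1 — Convert each phasor to rectangular form:
  V1 = 241·(cos(-146.3°) + j·sin(-146.3°)) = -200.5 - j133.7 V
  V2 = 69.2·(cos(27.5°) + j·sin(27.5°)) = 61.38 + j31.95 V
  V3 = 13.9·(cos(39.4°) + j·sin(39.4°)) = 10.74 + j8.823 V
  V4 = 5.71·(cos(66.3°) + j·sin(66.3°)) = 2.295 + j5.228 V
Step 2 — Sum components: V_total = -126.1 - j87.71 V.
Step 3 — Convert to polar: |V_total| = 153.6 V, ∠V_total = -145.2°.

V_total = 153.6∠-145.2° V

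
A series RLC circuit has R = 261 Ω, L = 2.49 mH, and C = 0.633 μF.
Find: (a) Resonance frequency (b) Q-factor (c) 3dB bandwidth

Step 1 — Resonance condition Im(Z)=0 gives ω₀ = 1/√(LC).
Step 2 — ω₀ = 1/√(0.00249·6.33e-07) = 2.519e+04 rad/s.
Step 3 — f₀ = ω₀/(2π) = 4009 Hz.
Step 4 — Series Q: Q = ω₀L/R = 2.519e+04·0.00249/261 = 0.2403.
Step 5 — 3dB bandwidth: Δω = ω₀/Q = 1.048e+05 rad/s; BW = Δω/(2π) = 1.668e+04 Hz.

(a) f₀ = 4009 Hz  (b) Q = 0.2403  (c) BW = 1.668e+04 Hz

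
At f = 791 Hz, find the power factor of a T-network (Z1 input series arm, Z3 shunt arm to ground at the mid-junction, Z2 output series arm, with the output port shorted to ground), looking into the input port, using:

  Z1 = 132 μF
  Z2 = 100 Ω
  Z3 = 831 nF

Step 1 — Angular frequency: ω = 2π·f = 2π·791 = 4970 rad/s.
Step 2 — Component impedances:
  Z1: Z = 1/(jωC) = -j/(ω·C) = 0 - j1.524 Ω
  Z2: Z = R = 100 Ω
  Z3: Z = 1/(jωC) = -j/(ω·C) = 0 - j242.1 Ω
Step 3 — With the output port shorted to ground, the output series arm Z2 runs from the junction to ground; the shunt arm Z3 also runs from the junction to ground. They appear in parallel: Z3 || Z2 = 85.43 - j35.28 Ω.
Step 4 — Series with input arm Z1: Z_in = Z1 + (Z3 || Z2) = 85.43 - j36.81 Ω = 93.02∠-23.3° Ω.
Step 5 — Power factor: PF = cos(φ) = Re(Z)/|Z| = 85.43/93.02 = 0.9184.
Step 6 — Type: Im(Z) = -36.81 ⇒ leading (phase φ = -23.3°).

PF = 0.9184 (leading, φ = -23.3°)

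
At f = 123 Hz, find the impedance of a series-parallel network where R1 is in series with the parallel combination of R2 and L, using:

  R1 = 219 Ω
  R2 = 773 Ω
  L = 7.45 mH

Step 1 — Angular frequency: ω = 2π·f = 2π·123 = 772.8 rad/s.
Step 2 — Component impedances:
  R1: Z = R = 219 Ω
  R2: Z = R = 773 Ω
  L: Z = jωL = j·772.8·0.00745 = 0 + j5.758 Ω
Step 3 — Parallel branch: R2 || L = 1/(1/R2 + 1/L) = 0.04288 + j5.757 Ω.
Step 4 — Series with R1: Z_total = R1 + (R2 || L) = 219 + j5.757 Ω = 219.1∠1.5° Ω.

Z = 219 + j5.757 Ω = 219.1∠1.5° Ω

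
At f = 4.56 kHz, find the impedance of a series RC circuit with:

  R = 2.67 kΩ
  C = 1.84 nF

Step 1 — Angular frequency: ω = 2π·f = 2π·4560 = 2.865e+04 rad/s.
Step 2 — Component impedances:
  R: Z = R = 2670 Ω
  C: Z = 1/(jωC) = -j/(ω·C) = 0 - j1.897e+04 Ω
Step 3 — Series combination: Z_total = R + C = 2670 - j1.897e+04 Ω = 1.916e+04∠-82.0° Ω.

Z = 2670 - j1.897e+04 Ω = 1.916e+04∠-82.0° Ω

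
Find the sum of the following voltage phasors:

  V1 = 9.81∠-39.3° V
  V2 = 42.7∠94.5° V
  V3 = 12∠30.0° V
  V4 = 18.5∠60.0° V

Step 1 — Convert each phasor to rectangular form:
  V1 = 9.81·(cos(-39.3°) + j·sin(-39.3°)) = 7.591 - j6.213 V
  V2 = 42.7·(cos(94.5°) + j·sin(94.5°)) = -3.35 + j42.57 V
  V3 = 12·(cos(30.0°) + j·sin(30.0°)) = 10.39 + j6 V
  V4 = 18.5·(cos(60.0°) + j·sin(60.0°)) = 9.25 + j16.02 V
Step 2 — Sum components: V_total = 23.88 + j58.38 V.
Step 3 — Convert to polar: |V_total| = 63.07 V, ∠V_total = 67.7°.

V_total = 63.07∠67.7° V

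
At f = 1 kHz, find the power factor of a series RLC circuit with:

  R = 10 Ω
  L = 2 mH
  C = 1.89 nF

Step 1 — Angular frequency: ω = 2π·f = 2π·1000 = 6283 rad/s.
Step 2 — Component impedances:
  R: Z = R = 10 Ω
  L: Z = jωL = j·6283·0.002 = 0 + j12.57 Ω
  C: Z = 1/(jωC) = -j/(ω·C) = 0 - j8.421e+04 Ω
Step 3 — Series combination: Z_total = R + L + C = 10 - j8.42e+04 Ω = 8.42e+04∠-90.0° Ω.
Step 4 — Power factor: PF = cos(φ) = Re(Z)/|Z| = 10/8.42e+04 = 0.0001188.
Step 5 — Type: Im(Z) = -8.42e+04 ⇒ leading (phase φ = -90.0°).

PF = 0.0001188 (leading, φ = -90.0°)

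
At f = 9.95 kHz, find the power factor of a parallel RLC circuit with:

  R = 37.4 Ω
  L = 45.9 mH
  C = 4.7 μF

Step 1 — Angular frequency: ω = 2π·f = 2π·9950 = 6.252e+04 rad/s.
Step 2 — Component impedances:
  R: Z = R = 37.4 Ω
  L: Z = jωL = j·6.252e+04·0.0459 = 0 + j2870 Ω
  C: Z = 1/(jωC) = -j/(ω·C) = 0 - j3.403 Ω
Step 3 — Parallel combination: 1/Z_total = 1/R + 1/L + 1/C; Z_total = 0.3079 - j3.379 Ω = 3.393∠-84.8° Ω.
Step 4 — Power factor: PF = cos(φ) = Re(Z)/|Z| = 0.30787/3.3933 = 0.09073.
Step 5 — Type: Im(Z) = -3.379 ⇒ leading (phase φ = -84.8°).

PF = 0.09073 (leading, φ = -84.8°)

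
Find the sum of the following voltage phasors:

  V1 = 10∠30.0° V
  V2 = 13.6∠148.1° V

Step 1 — Convert each phasor to rectangular form:
  V1 = 10·(cos(30.0°) + j·sin(30.0°)) = 8.66 + j5 V
  V2 = 13.6·(cos(148.1°) + j·sin(148.1°)) = -11.55 + j7.187 V
Step 2 — Sum components: V_total = -2.886 + j12.19 V.
Step 3 — Convert to polar: |V_total| = 12.52 V, ∠V_total = 103.3°.

V_total = 12.52∠103.3° V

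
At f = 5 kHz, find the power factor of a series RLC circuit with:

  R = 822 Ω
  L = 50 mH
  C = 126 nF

Step 1 — Angular frequency: ω = 2π·f = 2π·5000 = 3.142e+04 rad/s.
Step 2 — Component impedances:
  R: Z = R = 822 Ω
  L: Z = jωL = j·3.142e+04·0.05 = 0 + j1571 Ω
  C: Z = 1/(jωC) = -j/(ω·C) = 0 - j252.6 Ω
Step 3 — Series combination: Z_total = R + L + C = 822 + j1318 Ω = 1553∠58.1° Ω.
Step 4 — Power factor: PF = cos(φ) = Re(Z)/|Z| = 822/1553.5 = 0.5291.
Step 5 — Type: Im(Z) = 1318 ⇒ lagging (phase φ = 58.1°).

PF = 0.5291 (lagging, φ = 58.1°)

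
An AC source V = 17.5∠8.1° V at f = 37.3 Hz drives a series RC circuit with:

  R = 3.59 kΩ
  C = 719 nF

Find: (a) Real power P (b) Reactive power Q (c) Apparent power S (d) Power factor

Step 1 — Angular frequency: ω = 2π·f = 2π·37.3 = 234.4 rad/s.
Step 2 — Component impedances:
  R: Z = R = 3590 Ω
  C: Z = 1/(jωC) = -j/(ω·C) = 0 - j5934 Ω
Step 3 — Series combination: Z_total = R + C = 3590 - j5934 Ω = 6936∠-58.8° Ω.
Step 4 — Source phasor: V = 17.5∠8.1° V = 17.33 + j2.466 V.
Step 5 — Current: I = V / Z = 0.0009888 + j0.002321 A = 0.002523∠66.9° A.
Step 6 — Complex power: S = V·I* = 0.02285 - j0.03778 VA.
Step 7 — Real power: P = Re(S) = 0.02285 W.
Step 8 — Reactive power: Q = Im(S) = -0.03778 VAR.
Step 9 — Apparent power: |S| = 0.04415 VA.
Step 10 — Power factor: PF = P/|S| = 0.5176 (leading).

(a) P = 0.02285 W  (b) Q = -0.03778 VAR  (c) S = 0.04415 VA  (d) PF = 0.5176 (leading)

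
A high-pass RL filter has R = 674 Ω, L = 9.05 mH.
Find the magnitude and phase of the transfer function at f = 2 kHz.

Step 1 — Angular frequency: ω = 2π·2000 = 1.257e+04 rad/s.
Step 2 — Transfer function: H(jω) = jωL/(R + jωL).
Step 3 — Numerator jωL = j·113.7; denominator R + jωL = 674 + j113.7.
Step 4 — H = 0.02768 + j0.1641.
Step 5 — Magnitude: |H| = 0.1664 (-15.6 dB); phase: φ = 80.4°.

|H| = 0.1664 (-15.6 dB), φ = 80.4°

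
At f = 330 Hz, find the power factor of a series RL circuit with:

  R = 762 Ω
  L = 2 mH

Step 1 — Angular frequency: ω = 2π·f = 2π·330 = 2073 rad/s.
Step 2 — Component impedances:
  R: Z = R = 762 Ω
  L: Z = jωL = j·2073·0.002 = 0 + j4.147 Ω
Step 3 — Series combination: Z_total = R + L = 762 + j4.147 Ω = 762∠0.3° Ω.
Step 4 — Power factor: PF = cos(φ) = Re(Z)/|Z| = 762/762 = 1.
Step 5 — Type: Im(Z) = 4.147 ⇒ lagging (phase φ = 0.3°).

PF = 1 (lagging, φ = 0.3°)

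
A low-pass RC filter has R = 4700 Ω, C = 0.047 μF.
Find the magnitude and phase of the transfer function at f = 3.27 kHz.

Step 1 — Angular frequency: ω = 2π·3270 = 2.055e+04 rad/s.
Step 2 — Transfer function: H(jω) = 1/(1 + jωRC).
Step 3 — Denominator: 1 + jωRC = 1 + j·2.055e+04·4700·4.7e-08 = 1 + j4.539.
Step 4 — H = 0.0463 - j0.2101.
Step 5 — Magnitude: |H| = 0.2152 (-13.3 dB); phase: φ = -77.6°.

|H| = 0.2152 (-13.3 dB), φ = -77.6°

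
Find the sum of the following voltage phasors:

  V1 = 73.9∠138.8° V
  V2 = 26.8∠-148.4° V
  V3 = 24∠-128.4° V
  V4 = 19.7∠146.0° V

Step 1 — Convert each phasor to rectangular form:
  V1 = 73.9·(cos(138.8°) + j·sin(138.8°)) = -55.6 + j48.68 V
  V2 = 26.8·(cos(-148.4°) + j·sin(-148.4°)) = -22.83 - j14.04 V
  V3 = 24·(cos(-128.4°) + j·sin(-128.4°)) = -14.91 - j18.81 V
  V4 = 19.7·(cos(146.0°) + j·sin(146.0°)) = -16.33 + j11.02 V
Step 2 — Sum components: V_total = -109.7 + j26.84 V.
Step 3 — Convert to polar: |V_total| = 112.9 V, ∠V_total = 166.2°.

V_total = 112.9∠166.2° V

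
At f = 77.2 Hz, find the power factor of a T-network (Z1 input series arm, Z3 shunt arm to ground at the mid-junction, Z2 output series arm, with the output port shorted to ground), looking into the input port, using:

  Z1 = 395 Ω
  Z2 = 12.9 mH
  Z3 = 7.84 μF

Step 1 — Angular frequency: ω = 2π·f = 2π·77.2 = 485.1 rad/s.
Step 2 — Component impedances:
  Z1: Z = R = 395 Ω
  Z2: Z = jωL = j·485.1·0.0129 = 0 + j6.257 Ω
  Z3: Z = 1/(jωC) = -j/(ω·C) = 0 - j263 Ω
Step 3 — With the output port shorted to ground, the output series arm Z2 runs from the junction to ground; the shunt arm Z3 also runs from the junction to ground. They appear in parallel: Z3 || Z2 = 0 + j6.41 Ω.
Step 4 — Series with input arm Z1: Z_in = Z1 + (Z3 || Z2) = 395 + j6.41 Ω = 395.1∠0.9° Ω.
Step 5 — Power factor: PF = cos(φ) = Re(Z)/|Z| = 395/395.05 = 0.9999.
Step 6 — Type: Im(Z) = 6.41 ⇒ lagging (phase φ = 0.9°).

PF = 0.9999 (lagging, φ = 0.9°)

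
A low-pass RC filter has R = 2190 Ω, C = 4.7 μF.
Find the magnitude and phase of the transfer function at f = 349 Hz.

Step 1 — Angular frequency: ω = 2π·349 = 2193 rad/s.
Step 2 — Transfer function: H(jω) = 1/(1 + jωRC).
Step 3 — Denominator: 1 + jωRC = 1 + j·2193·2190·4.7e-06 = 1 + j22.57.
Step 4 — H = 0.001959 - j0.04422.
Step 5 — Magnitude: |H| = 0.04426 (-27.1 dB); phase: φ = -87.5°.

|H| = 0.04426 (-27.1 dB), φ = -87.5°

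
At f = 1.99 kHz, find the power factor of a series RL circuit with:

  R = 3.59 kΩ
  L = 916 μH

Step 1 — Angular frequency: ω = 2π·f = 2π·1990 = 1.25e+04 rad/s.
Step 2 — Component impedances:
  R: Z = R = 3590 Ω
  L: Z = jωL = j·1.25e+04·0.000916 = 0 + j11.45 Ω
Step 3 — Series combination: Z_total = R + L = 3590 + j11.45 Ω = 3590∠0.2° Ω.
Step 4 — Power factor: PF = cos(φ) = Re(Z)/|Z| = 3590/3590 = 1.
Step 5 — Type: Im(Z) = 11.45 ⇒ lagging (phase φ = 0.2°).

PF = 1 (lagging, φ = 0.2°)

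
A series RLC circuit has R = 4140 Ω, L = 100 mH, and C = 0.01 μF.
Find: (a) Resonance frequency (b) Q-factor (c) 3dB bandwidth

Step 1 — Resonance: ω₀ = 1/√(LC) = 1/√(0.1·1e-08) = 3.162e+04 rad/s.
Step 2 — f₀ = ω₀/(2π) = 5033 Hz.
Step 3 — Series Q: Q = ω₀L/R = 3.162e+04·0.1/4140 = 0.7638.
Step 4 — Bandwidth: Δω = ω₀/Q = 4.14e+04 rad/s; BW = Δω/(2π) = 6589 Hz.

(a) f₀ = 5033 Hz  (b) Q = 0.7638  (c) BW = 6589 Hz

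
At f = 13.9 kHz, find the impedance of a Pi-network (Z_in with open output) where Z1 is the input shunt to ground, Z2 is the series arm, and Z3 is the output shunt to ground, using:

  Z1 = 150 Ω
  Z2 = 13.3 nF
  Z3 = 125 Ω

Step 1 — Angular frequency: ω = 2π·f = 2π·1.39e+04 = 8.734e+04 rad/s.
Step 2 — Component impedances:
  Z1: Z = R = 150 Ω
  Z2: Z = 1/(jωC) = -j/(ω·C) = 0 - j860.9 Ω
  Z3: Z = R = 125 Ω
Step 3 — With open output, the series arm Z2 and the output shunt Z3 appear in series to ground: Z2 + Z3 = 125 - j860.9 Ω.
Step 4 — Parallel with input shunt Z1: Z_in = Z1 || (Z2 + Z3) = 142.4 - j23.72 Ω = 144.4∠-9.5° Ω.

Z = 142.4 - j23.72 Ω = 144.4∠-9.5° Ω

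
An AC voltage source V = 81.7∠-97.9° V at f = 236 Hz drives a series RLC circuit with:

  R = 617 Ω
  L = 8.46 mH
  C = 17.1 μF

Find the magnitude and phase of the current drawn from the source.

Step 1 — Angular frequency: ω = 2π·f = 2π·236 = 1483 rad/s.
Step 2 — Component impedances:
  R: Z = R = 617 Ω
  L: Z = jωL = j·1483·0.00846 = 0 + j12.54 Ω
  C: Z = 1/(jωC) = -j/(ω·C) = 0 - j39.44 Ω
Step 3 — Series combination: Z_total = R + L + C = 617 - j26.89 Ω = 617.6∠-2.5° Ω.
Step 4 — Source phasor: V = 81.7∠-97.9° V = -11.23 - j80.92 V.
Step 5 — Ohm's law: I = V / Z_total = (-11.23 - j80.92) / (617 - j26.89) = -0.01246 - j0.1317 A.
Step 6 — Convert to polar: |I| = 0.1323 A, ∠I = -95.4°.

I = 0.1323∠-95.4° A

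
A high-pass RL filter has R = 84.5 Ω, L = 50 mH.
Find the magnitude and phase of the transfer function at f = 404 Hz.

Step 1 — Angular frequency: ω = 2π·404 = 2538 rad/s.
Step 2 — Transfer function: H(jω) = jωL/(R + jωL).
Step 3 — Numerator jωL = j·126.9; denominator R + jωL = 84.5 + j126.9.
Step 4 — H = 0.6929 + j0.4613.
Step 5 — Magnitude: |H| = 0.8324 (-1.6 dB); phase: φ = 33.7°.

|H| = 0.8324 (-1.6 dB), φ = 33.7°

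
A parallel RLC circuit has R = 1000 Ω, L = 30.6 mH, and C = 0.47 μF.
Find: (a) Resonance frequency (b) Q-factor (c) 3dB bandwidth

Step 1 — Resonance: ω₀ = 1/√(LC) = 1/√(0.0306·4.7e-07) = 8339 rad/s.
Step 2 — f₀ = ω₀/(2π) = 1327 Hz.
Step 3 — Parallel Q: Q = R/(ω₀L) = 1000/(8339·0.0306) = 3.919.
Step 4 — Bandwidth: Δω = ω₀/Q = 2128 rad/s; BW = Δω/(2π) = 338.6 Hz.

(a) f₀ = 1327 Hz  (b) Q = 3.919  (c) BW = 338.6 Hz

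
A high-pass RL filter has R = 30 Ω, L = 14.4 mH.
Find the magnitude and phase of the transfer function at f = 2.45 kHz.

Step 1 — Angular frequency: ω = 2π·2450 = 1.539e+04 rad/s.
Step 2 — Transfer function: H(jω) = jωL/(R + jωL).
Step 3 — Numerator jωL = j·221.7; denominator R + jωL = 30 + j221.7.
Step 4 — H = 0.982 + j0.1329.
Step 5 — Magnitude: |H| = 0.991 (-0.1 dB); phase: φ = 7.7°.

|H| = 0.991 (-0.1 dB), φ = 7.7°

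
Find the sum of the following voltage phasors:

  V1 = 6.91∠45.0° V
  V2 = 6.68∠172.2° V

Step 1 — Convert each phasor to rectangular form:
  V1 = 6.91·(cos(45.0°) + j·sin(45.0°)) = 4.886 + j4.886 V
  V2 = 6.68·(cos(172.2°) + j·sin(172.2°)) = -6.618 + j0.9066 V
Step 2 — Sum components: V_total = -1.732 + j5.793 V.
Step 3 — Convert to polar: |V_total| = 6.046 V, ∠V_total = 106.6°.

V_total = 6.046∠106.6° V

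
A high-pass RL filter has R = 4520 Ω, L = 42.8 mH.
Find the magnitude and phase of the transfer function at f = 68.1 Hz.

Step 1 — Angular frequency: ω = 2π·68.1 = 427.9 rad/s.
Step 2 — Transfer function: H(jω) = jωL/(R + jωL).
Step 3 — Numerator jωL = j·18.31; denominator R + jωL = 4520 + j18.31.
Step 4 — H = 1.642e-05 + j0.004052.
Step 5 — Magnitude: |H| = 0.004052 (-47.8 dB); phase: φ = 89.8°.

|H| = 0.004052 (-47.8 dB), φ = 89.8°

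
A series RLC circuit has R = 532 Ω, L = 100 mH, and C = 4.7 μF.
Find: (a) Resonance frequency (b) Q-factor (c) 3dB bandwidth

Step 1 — Resonance: ω₀ = 1/√(LC) = 1/√(0.1·4.7e-06) = 1459 rad/s.
Step 2 — f₀ = ω₀/(2π) = 232.2 Hz.
Step 3 — Series Q: Q = ω₀L/R = 1459·0.1/532 = 0.2742.
Step 4 — Bandwidth: Δω = ω₀/Q = 5320 rad/s; BW = Δω/(2π) = 846.7 Hz.

(a) f₀ = 232.2 Hz  (b) Q = 0.2742  (c) BW = 846.7 Hz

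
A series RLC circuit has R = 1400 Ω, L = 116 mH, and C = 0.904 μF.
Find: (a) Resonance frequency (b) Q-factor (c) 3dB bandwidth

Step 1 — Resonance: ω₀ = 1/√(LC) = 1/√(0.116·9.04e-07) = 3088 rad/s.
Step 2 — f₀ = ω₀/(2π) = 491.5 Hz.
Step 3 — Series Q: Q = ω₀L/R = 3088·0.116/1400 = 0.2559.
Step 4 — Bandwidth: Δω = ω₀/Q = 1.207e+04 rad/s; BW = Δω/(2π) = 1921 Hz.

(a) f₀ = 491.5 Hz  (b) Q = 0.2559  (c) BW = 1921 Hz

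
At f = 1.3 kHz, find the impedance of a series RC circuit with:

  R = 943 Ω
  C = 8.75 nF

Step 1 — Angular frequency: ω = 2π·f = 2π·1300 = 8168 rad/s.
Step 2 — Component impedances:
  R: Z = R = 943 Ω
  C: Z = 1/(jωC) = -j/(ω·C) = 0 - j1.399e+04 Ω
Step 3 — Series combination: Z_total = R + C = 943 - j1.399e+04 Ω = 1.402e+04∠-86.1° Ω.

Z = 943 - j1.399e+04 Ω = 1.402e+04∠-86.1° Ω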